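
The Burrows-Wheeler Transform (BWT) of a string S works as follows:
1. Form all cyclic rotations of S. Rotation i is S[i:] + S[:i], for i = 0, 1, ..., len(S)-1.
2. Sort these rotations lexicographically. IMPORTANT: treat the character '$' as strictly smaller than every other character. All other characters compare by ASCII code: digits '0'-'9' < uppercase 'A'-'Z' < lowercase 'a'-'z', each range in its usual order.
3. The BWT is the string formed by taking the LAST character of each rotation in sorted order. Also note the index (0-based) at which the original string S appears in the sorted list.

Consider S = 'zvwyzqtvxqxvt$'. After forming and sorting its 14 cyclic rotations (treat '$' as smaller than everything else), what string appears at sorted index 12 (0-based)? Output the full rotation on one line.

Answer: zqtvxqxvt$zvwy

Derivation:
All 14 rotations (rotation i = S[i:]+S[:i]):
  rot[0] = zvwyzqtvxqxvt$
  rot[1] = vwyzqtvxqxvt$z
  rot[2] = wyzqtvxqxvt$zv
  rot[3] = yzqtvxqxvt$zvw
  rot[4] = zqtvxqxvt$zvwy
  rot[5] = qtvxqxvt$zvwyz
  rot[6] = tvxqxvt$zvwyzq
  rot[7] = vxqxvt$zvwyzqt
  rot[8] = xqxvt$zvwyzqtv
  rot[9] = qxvt$zvwyzqtvx
  rot[10] = xvt$zvwyzqtvxq
  rot[11] = vt$zvwyzqtvxqx
  rot[12] = t$zvwyzqtvxqxv
  rot[13] = $zvwyzqtvxqxvt
Sorted (with $ < everything):
  sorted[0] = $zvwyzqtvxqxvt
  sorted[1] = qtvxqxvt$zvwyz
  sorted[2] = qxvt$zvwyzqtvx
  sorted[3] = t$zvwyzqtvxqxv
  sorted[4] = tvxqxvt$zvwyzq
  sorted[5] = vt$zvwyzqtvxqx
  sorted[6] = vwyzqtvxqxvt$z
  sorted[7] = vxqxvt$zvwyzqt
  sorted[8] = wyzqtvxqxvt$zv
  sorted[9] = xqxvt$zvwyzqtv
  sorted[10] = xvt$zvwyzqtvxq
  sorted[11] = yzqtvxqxvt$zvw
  sorted[12] = zqtvxqxvt$zvwy
  sorted[13] = zvwyzqtvxqxvt$
sorted[12] = zqtvxqxvt$zvwy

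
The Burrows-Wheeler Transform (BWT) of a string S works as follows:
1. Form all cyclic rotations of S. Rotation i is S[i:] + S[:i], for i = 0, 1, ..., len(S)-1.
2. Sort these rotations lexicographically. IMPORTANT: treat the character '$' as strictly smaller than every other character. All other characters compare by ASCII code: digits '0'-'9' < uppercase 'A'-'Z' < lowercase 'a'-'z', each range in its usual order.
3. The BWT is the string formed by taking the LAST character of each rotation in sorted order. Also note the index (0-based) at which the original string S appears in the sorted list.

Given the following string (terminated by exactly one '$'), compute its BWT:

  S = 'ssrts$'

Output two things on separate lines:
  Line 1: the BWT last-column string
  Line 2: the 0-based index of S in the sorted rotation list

Answer: ssts$r
4

Derivation:
All 6 rotations (rotation i = S[i:]+S[:i]):
  rot[0] = ssrts$
  rot[1] = srts$s
  rot[2] = rts$ss
  rot[3] = ts$ssr
  rot[4] = s$ssrt
  rot[5] = $ssrts
Sorted (with $ < everything):
  sorted[0] = $ssrts  (last char: 's')
  sorted[1] = rts$ss  (last char: 's')
  sorted[2] = s$ssrt  (last char: 't')
  sorted[3] = srts$s  (last char: 's')
  sorted[4] = ssrts$  (last char: '$')
  sorted[5] = ts$ssr  (last char: 'r')
Last column: ssts$r
Original string S is at sorted index 4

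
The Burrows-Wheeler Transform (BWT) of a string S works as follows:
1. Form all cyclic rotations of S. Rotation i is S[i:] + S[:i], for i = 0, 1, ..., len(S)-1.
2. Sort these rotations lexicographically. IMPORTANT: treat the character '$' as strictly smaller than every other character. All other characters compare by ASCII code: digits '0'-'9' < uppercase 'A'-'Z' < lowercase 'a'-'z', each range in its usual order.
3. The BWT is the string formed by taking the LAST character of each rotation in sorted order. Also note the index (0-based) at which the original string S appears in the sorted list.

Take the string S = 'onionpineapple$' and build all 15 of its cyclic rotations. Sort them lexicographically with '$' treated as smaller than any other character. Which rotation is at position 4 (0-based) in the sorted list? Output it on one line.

All 15 rotations (rotation i = S[i:]+S[:i]):
  rot[0] = onionpineapple$
  rot[1] = nionpineapple$o
  rot[2] = ionpineapple$on
  rot[3] = onpineapple$oni
  rot[4] = npineapple$onio
  rot[5] = pineapple$onion
  rot[6] = ineapple$onionp
  rot[7] = neapple$onionpi
  rot[8] = eapple$onionpin
  rot[9] = apple$onionpine
  rot[10] = pple$onionpinea
  rot[11] = ple$onionpineap
  rot[12] = le$onionpineapp
  rot[13] = e$onionpineappl
  rot[14] = $onionpineapple
Sorted (with $ < everything):
  sorted[0] = $onionpineapple
  sorted[1] = apple$onionpine
  sorted[2] = e$onionpineappl
  sorted[3] = eapple$onionpin
  sorted[4] = ineapple$onionp
  sorted[5] = ionpineapple$on
  sorted[6] = le$onionpineapp
  sorted[7] = neapple$onionpi
  sorted[8] = nionpineapple$o
  sorted[9] = npineapple$onio
  sorted[10] = onionpineapple$
  sorted[11] = onpineapple$oni
  sorted[12] = pineapple$onion
  sorted[13] = ple$onionpineap
  sorted[14] = pple$onionpinea
sorted[4] = ineapple$onionp

Answer: ineapple$onionp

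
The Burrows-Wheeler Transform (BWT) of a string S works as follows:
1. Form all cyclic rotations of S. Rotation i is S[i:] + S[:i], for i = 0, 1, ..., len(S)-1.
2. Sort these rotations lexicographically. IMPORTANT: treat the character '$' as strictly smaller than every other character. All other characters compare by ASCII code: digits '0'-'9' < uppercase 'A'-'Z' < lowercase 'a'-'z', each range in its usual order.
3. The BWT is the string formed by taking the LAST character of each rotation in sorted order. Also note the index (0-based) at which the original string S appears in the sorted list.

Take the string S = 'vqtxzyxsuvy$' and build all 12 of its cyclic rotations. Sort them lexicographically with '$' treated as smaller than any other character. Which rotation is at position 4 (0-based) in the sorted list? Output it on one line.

All 12 rotations (rotation i = S[i:]+S[:i]):
  rot[0] = vqtxzyxsuvy$
  rot[1] = qtxzyxsuvy$v
  rot[2] = txzyxsuvy$vq
  rot[3] = xzyxsuvy$vqt
  rot[4] = zyxsuvy$vqtx
  rot[5] = yxsuvy$vqtxz
  rot[6] = xsuvy$vqtxzy
  rot[7] = suvy$vqtxzyx
  rot[8] = uvy$vqtxzyxs
  rot[9] = vy$vqtxzyxsu
  rot[10] = y$vqtxzyxsuv
  rot[11] = $vqtxzyxsuvy
Sorted (with $ < everything):
  sorted[0] = $vqtxzyxsuvy
  sorted[1] = qtxzyxsuvy$v
  sorted[2] = suvy$vqtxzyx
  sorted[3] = txzyxsuvy$vq
  sorted[4] = uvy$vqtxzyxs
  sorted[5] = vqtxzyxsuvy$
  sorted[6] = vy$vqtxzyxsu
  sorted[7] = xsuvy$vqtxzy
  sorted[8] = xzyxsuvy$vqt
  sorted[9] = y$vqtxzyxsuv
  sorted[10] = yxsuvy$vqtxz
  sorted[11] = zyxsuvy$vqtx
sorted[4] = uvy$vqtxzyxs

Answer: uvy$vqtxzyxs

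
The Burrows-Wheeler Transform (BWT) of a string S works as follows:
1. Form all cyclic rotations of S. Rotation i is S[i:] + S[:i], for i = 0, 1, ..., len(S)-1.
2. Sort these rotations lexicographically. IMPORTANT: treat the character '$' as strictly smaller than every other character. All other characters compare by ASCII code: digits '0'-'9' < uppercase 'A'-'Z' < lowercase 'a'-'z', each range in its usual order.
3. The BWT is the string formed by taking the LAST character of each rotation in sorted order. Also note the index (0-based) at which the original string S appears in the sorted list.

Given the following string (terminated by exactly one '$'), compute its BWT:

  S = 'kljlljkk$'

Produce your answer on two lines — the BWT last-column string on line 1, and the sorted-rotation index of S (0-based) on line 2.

All 9 rotations (rotation i = S[i:]+S[:i]):
  rot[0] = kljlljkk$
  rot[1] = ljlljkk$k
  rot[2] = jlljkk$kl
  rot[3] = lljkk$klj
  rot[4] = ljkk$kljl
  rot[5] = jkk$kljll
  rot[6] = kk$kljllj
  rot[7] = k$kljlljk
  rot[8] = $kljlljkk
Sorted (with $ < everything):
  sorted[0] = $kljlljkk  (last char: 'k')
  sorted[1] = jkk$kljll  (last char: 'l')
  sorted[2] = jlljkk$kl  (last char: 'l')
  sorted[3] = k$kljlljk  (last char: 'k')
  sorted[4] = kk$kljllj  (last char: 'j')
  sorted[5] = kljlljkk$  (last char: '$')
  sorted[6] = ljkk$kljl  (last char: 'l')
  sorted[7] = ljlljkk$k  (last char: 'k')
  sorted[8] = lljkk$klj  (last char: 'j')
Last column: kllkj$lkj
Original string S is at sorted index 5

Answer: kllkj$lkj
5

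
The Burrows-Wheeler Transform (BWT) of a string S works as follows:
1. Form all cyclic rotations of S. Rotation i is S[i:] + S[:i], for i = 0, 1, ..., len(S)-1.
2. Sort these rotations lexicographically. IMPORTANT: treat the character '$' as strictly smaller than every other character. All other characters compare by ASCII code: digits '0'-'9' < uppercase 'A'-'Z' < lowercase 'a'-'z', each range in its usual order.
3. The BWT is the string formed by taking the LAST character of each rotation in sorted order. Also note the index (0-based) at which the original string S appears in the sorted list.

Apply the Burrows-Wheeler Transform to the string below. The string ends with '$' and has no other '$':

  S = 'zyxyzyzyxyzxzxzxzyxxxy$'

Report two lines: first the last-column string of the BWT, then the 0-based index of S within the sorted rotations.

All 23 rotations (rotation i = S[i:]+S[:i]):
  rot[0] = zyxyzyzyxyzxzxzxzyxxxy$
  rot[1] = yxyzyzyxyzxzxzxzyxxxy$z
  rot[2] = xyzyzyxyzxzxzxzyxxxy$zy
  rot[3] = yzyzyxyzxzxzxzyxxxy$zyx
  rot[4] = zyzyxyzxzxzxzyxxxy$zyxy
  rot[5] = yzyxyzxzxzxzyxxxy$zyxyz
  rot[6] = zyxyzxzxzxzyxxxy$zyxyzy
  rot[7] = yxyzxzxzxzyxxxy$zyxyzyz
  rot[8] = xyzxzxzxzyxxxy$zyxyzyzy
  rot[9] = yzxzxzxzyxxxy$zyxyzyzyx
  rot[10] = zxzxzxzyxxxy$zyxyzyzyxy
  rot[11] = xzxzxzyxxxy$zyxyzyzyxyz
  rot[12] = zxzxzyxxxy$zyxyzyzyxyzx
  rot[13] = xzxzyxxxy$zyxyzyzyxyzxz
  rot[14] = zxzyxxxy$zyxyzyzyxyzxzx
  rot[15] = xzyxxxy$zyxyzyzyxyzxzxz
  rot[16] = zyxxxy$zyxyzyzyxyzxzxzx
  rot[17] = yxxxy$zyxyzyzyxyzxzxzxz
  rot[18] = xxxy$zyxyzyzyxyzxzxzxzy
  rot[19] = xxy$zyxyzyzyxyzxzxzxzyx
  rot[20] = xy$zyxyzyzyxyzxzxzxzyxx
  rot[21] = y$zyxyzyzyxyzxzxzxzyxxx
  rot[22] = $zyxyzyzyxyzxzxzxzyxxxy
Sorted (with $ < everything):
  sorted[0] = $zyxyzyzyxyzxzxzxzyxxxy  (last char: 'y')
  sorted[1] = xxxy$zyxyzyzyxyzxzxzxzy  (last char: 'y')
  sorted[2] = xxy$zyxyzyzyxyzxzxzxzyx  (last char: 'x')
  sorted[3] = xy$zyxyzyzyxyzxzxzxzyxx  (last char: 'x')
  sorted[4] = xyzxzxzxzyxxxy$zyxyzyzy  (last char: 'y')
  sorted[5] = xyzyzyxyzxzxzxzyxxxy$zy  (last char: 'y')
  sorted[6] = xzxzxzyxxxy$zyxyzyzyxyz  (last char: 'z')
  sorted[7] = xzxzyxxxy$zyxyzyzyxyzxz  (last char: 'z')
  sorted[8] = xzyxxxy$zyxyzyzyxyzxzxz  (last char: 'z')
  sorted[9] = y$zyxyzyzyxyzxzxzxzyxxx  (last char: 'x')
  sorted[10] = yxxxy$zyxyzyzyxyzxzxzxz  (last char: 'z')
  sorted[11] = yxyzxzxzxzyxxxy$zyxyzyz  (last char: 'z')
  sorted[12] = yxyzyzyxyzxzxzxzyxxxy$z  (last char: 'z')
  sorted[13] = yzxzxzxzyxxxy$zyxyzyzyx  (last char: 'x')
  sorted[14] = yzyxyzxzxzxzyxxxy$zyxyz  (last char: 'z')
  sorted[15] = yzyzyxyzxzxzxzyxxxy$zyx  (last char: 'x')
  sorted[16] = zxzxzxzyxxxy$zyxyzyzyxy  (last char: 'y')
  sorted[17] = zxzxzyxxxy$zyxyzyzyxyzx  (last char: 'x')
  sorted[18] = zxzyxxxy$zyxyzyzyxyzxzx  (last char: 'x')
  sorted[19] = zyxxxy$zyxyzyzyxyzxzxzx  (last char: 'x')
  sorted[20] = zyxyzxzxzxzyxxxy$zyxyzy  (last char: 'y')
  sorted[21] = zyxyzyzyxyzxzxzxzyxxxy$  (last char: '$')
  sorted[22] = zyzyxyzxzxzxzyxxxy$zyxy  (last char: 'y')
Last column: yyxxyyzzzxzzzxzxyxxxy$y
Original string S is at sorted index 21

Answer: yyxxyyzzzxzzzxzxyxxxy$y
21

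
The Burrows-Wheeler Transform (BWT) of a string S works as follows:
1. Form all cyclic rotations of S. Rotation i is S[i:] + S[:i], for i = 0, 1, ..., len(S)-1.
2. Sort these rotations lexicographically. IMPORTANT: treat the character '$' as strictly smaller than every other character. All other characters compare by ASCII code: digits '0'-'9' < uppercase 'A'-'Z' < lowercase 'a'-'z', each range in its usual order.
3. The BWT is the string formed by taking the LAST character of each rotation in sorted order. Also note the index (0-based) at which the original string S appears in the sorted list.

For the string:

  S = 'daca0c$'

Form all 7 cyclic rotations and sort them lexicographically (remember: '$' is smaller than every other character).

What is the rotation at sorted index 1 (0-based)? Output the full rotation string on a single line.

Answer: 0c$daca

Derivation:
All 7 rotations (rotation i = S[i:]+S[:i]):
  rot[0] = daca0c$
  rot[1] = aca0c$d
  rot[2] = ca0c$da
  rot[3] = a0c$dac
  rot[4] = 0c$daca
  rot[5] = c$daca0
  rot[6] = $daca0c
Sorted (with $ < everything):
  sorted[0] = $daca0c
  sorted[1] = 0c$daca
  sorted[2] = a0c$dac
  sorted[3] = aca0c$d
  sorted[4] = c$daca0
  sorted[5] = ca0c$da
  sorted[6] = daca0c$
sorted[1] = 0c$daca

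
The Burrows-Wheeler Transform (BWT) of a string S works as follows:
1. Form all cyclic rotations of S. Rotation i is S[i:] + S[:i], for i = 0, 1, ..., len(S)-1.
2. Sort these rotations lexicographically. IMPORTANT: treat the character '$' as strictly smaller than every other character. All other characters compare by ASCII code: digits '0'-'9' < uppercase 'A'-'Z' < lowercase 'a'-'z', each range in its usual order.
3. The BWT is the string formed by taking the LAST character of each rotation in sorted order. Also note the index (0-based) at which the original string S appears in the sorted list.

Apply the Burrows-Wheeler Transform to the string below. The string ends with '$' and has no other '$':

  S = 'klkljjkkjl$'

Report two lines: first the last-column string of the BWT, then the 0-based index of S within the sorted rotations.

Answer: lljkkjl$jkk
7

Derivation:
All 11 rotations (rotation i = S[i:]+S[:i]):
  rot[0] = klkljjkkjl$
  rot[1] = lkljjkkjl$k
  rot[2] = kljjkkjl$kl
  rot[3] = ljjkkjl$klk
  rot[4] = jjkkjl$klkl
  rot[5] = jkkjl$klklj
  rot[6] = kkjl$klkljj
  rot[7] = kjl$klkljjk
  rot[8] = jl$klkljjkk
  rot[9] = l$klkljjkkj
  rot[10] = $klkljjkkjl
Sorted (with $ < everything):
  sorted[0] = $klkljjkkjl  (last char: 'l')
  sorted[1] = jjkkjl$klkl  (last char: 'l')
  sorted[2] = jkkjl$klklj  (last char: 'j')
  sorted[3] = jl$klkljjkk  (last char: 'k')
  sorted[4] = kjl$klkljjk  (last char: 'k')
  sorted[5] = kkjl$klkljj  (last char: 'j')
  sorted[6] = kljjkkjl$kl  (last char: 'l')
  sorted[7] = klkljjkkjl$  (last char: '$')
  sorted[8] = l$klkljjkkj  (last char: 'j')
  sorted[9] = ljjkkjl$klk  (last char: 'k')
  sorted[10] = lkljjkkjl$k  (last char: 'k')
Last column: lljkkjl$jkk
Original string S is at sorted index 7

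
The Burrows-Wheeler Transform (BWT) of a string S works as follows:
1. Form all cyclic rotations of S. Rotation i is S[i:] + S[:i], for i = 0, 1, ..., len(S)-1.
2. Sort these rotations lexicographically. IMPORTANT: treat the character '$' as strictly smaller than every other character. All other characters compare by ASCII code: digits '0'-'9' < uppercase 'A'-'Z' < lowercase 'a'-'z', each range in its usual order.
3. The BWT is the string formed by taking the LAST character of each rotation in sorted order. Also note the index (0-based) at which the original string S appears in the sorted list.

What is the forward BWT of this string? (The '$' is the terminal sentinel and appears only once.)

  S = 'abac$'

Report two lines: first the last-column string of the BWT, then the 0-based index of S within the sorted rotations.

Answer: c$baa
1

Derivation:
All 5 rotations (rotation i = S[i:]+S[:i]):
  rot[0] = abac$
  rot[1] = bac$a
  rot[2] = ac$ab
  rot[3] = c$aba
  rot[4] = $abac
Sorted (with $ < everything):
  sorted[0] = $abac  (last char: 'c')
  sorted[1] = abac$  (last char: '$')
  sorted[2] = ac$ab  (last char: 'b')
  sorted[3] = bac$a  (last char: 'a')
  sorted[4] = c$aba  (last char: 'a')
Last column: c$baa
Original string S is at sorted index 1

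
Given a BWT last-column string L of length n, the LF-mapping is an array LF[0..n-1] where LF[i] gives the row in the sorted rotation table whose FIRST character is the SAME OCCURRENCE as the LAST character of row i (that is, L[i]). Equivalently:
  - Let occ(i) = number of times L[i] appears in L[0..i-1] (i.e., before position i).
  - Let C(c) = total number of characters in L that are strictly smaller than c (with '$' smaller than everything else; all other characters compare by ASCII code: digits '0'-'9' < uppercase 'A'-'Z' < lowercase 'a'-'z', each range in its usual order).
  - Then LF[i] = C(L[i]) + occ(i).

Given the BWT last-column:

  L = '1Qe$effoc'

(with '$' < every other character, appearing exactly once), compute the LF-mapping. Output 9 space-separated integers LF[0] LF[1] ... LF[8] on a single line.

Char counts: '$':1, '1':1, 'Q':1, 'c':1, 'e':2, 'f':2, 'o':1
C (first-col start): C('$')=0, C('1')=1, C('Q')=2, C('c')=3, C('e')=4, C('f')=6, C('o')=8
L[0]='1': occ=0, LF[0]=C('1')+0=1+0=1
L[1]='Q': occ=0, LF[1]=C('Q')+0=2+0=2
L[2]='e': occ=0, LF[2]=C('e')+0=4+0=4
L[3]='$': occ=0, LF[3]=C('$')+0=0+0=0
L[4]='e': occ=1, LF[4]=C('e')+1=4+1=5
L[5]='f': occ=0, LF[5]=C('f')+0=6+0=6
L[6]='f': occ=1, LF[6]=C('f')+1=6+1=7
L[7]='o': occ=0, LF[7]=C('o')+0=8+0=8
L[8]='c': occ=0, LF[8]=C('c')+0=3+0=3

Answer: 1 2 4 0 5 6 7 8 3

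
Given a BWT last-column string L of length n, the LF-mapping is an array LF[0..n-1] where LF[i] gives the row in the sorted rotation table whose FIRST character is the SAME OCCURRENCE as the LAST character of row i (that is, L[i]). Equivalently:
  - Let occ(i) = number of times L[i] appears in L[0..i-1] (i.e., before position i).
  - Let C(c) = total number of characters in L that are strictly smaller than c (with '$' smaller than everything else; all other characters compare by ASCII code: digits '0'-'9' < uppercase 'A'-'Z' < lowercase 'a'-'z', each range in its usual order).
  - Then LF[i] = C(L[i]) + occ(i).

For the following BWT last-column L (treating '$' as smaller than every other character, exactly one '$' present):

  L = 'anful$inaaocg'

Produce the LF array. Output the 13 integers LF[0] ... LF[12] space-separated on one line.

Char counts: '$':1, 'a':3, 'c':1, 'f':1, 'g':1, 'i':1, 'l':1, 'n':2, 'o':1, 'u':1
C (first-col start): C('$')=0, C('a')=1, C('c')=4, C('f')=5, C('g')=6, C('i')=7, C('l')=8, C('n')=9, C('o')=11, C('u')=12
L[0]='a': occ=0, LF[0]=C('a')+0=1+0=1
L[1]='n': occ=0, LF[1]=C('n')+0=9+0=9
L[2]='f': occ=0, LF[2]=C('f')+0=5+0=5
L[3]='u': occ=0, LF[3]=C('u')+0=12+0=12
L[4]='l': occ=0, LF[4]=C('l')+0=8+0=8
L[5]='$': occ=0, LF[5]=C('$')+0=0+0=0
L[6]='i': occ=0, LF[6]=C('i')+0=7+0=7
L[7]='n': occ=1, LF[7]=C('n')+1=9+1=10
L[8]='a': occ=1, LF[8]=C('a')+1=1+1=2
L[9]='a': occ=2, LF[9]=C('a')+2=1+2=3
L[10]='o': occ=0, LF[10]=C('o')+0=11+0=11
L[11]='c': occ=0, LF[11]=C('c')+0=4+0=4
L[12]='g': occ=0, LF[12]=C('g')+0=6+0=6

Answer: 1 9 5 12 8 0 7 10 2 3 11 4 6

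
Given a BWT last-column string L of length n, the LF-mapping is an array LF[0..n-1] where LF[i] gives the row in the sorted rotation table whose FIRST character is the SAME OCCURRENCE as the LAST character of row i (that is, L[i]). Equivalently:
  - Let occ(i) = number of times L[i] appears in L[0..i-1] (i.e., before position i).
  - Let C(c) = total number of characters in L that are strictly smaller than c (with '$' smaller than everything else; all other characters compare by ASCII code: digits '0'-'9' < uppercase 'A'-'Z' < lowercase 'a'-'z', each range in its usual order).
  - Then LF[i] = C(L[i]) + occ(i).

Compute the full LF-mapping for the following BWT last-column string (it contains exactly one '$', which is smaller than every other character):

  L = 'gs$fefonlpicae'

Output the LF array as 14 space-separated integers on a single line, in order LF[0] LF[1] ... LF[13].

Answer: 7 13 0 5 3 6 11 10 9 12 8 2 1 4

Derivation:
Char counts: '$':1, 'a':1, 'c':1, 'e':2, 'f':2, 'g':1, 'i':1, 'l':1, 'n':1, 'o':1, 'p':1, 's':1
C (first-col start): C('$')=0, C('a')=1, C('c')=2, C('e')=3, C('f')=5, C('g')=7, C('i')=8, C('l')=9, C('n')=10, C('o')=11, C('p')=12, C('s')=13
L[0]='g': occ=0, LF[0]=C('g')+0=7+0=7
L[1]='s': occ=0, LF[1]=C('s')+0=13+0=13
L[2]='$': occ=0, LF[2]=C('$')+0=0+0=0
L[3]='f': occ=0, LF[3]=C('f')+0=5+0=5
L[4]='e': occ=0, LF[4]=C('e')+0=3+0=3
L[5]='f': occ=1, LF[5]=C('f')+1=5+1=6
L[6]='o': occ=0, LF[6]=C('o')+0=11+0=11
L[7]='n': occ=0, LF[7]=C('n')+0=10+0=10
L[8]='l': occ=0, LF[8]=C('l')+0=9+0=9
L[9]='p': occ=0, LF[9]=C('p')+0=12+0=12
L[10]='i': occ=0, LF[10]=C('i')+0=8+0=8
L[11]='c': occ=0, LF[11]=C('c')+0=2+0=2
L[12]='a': occ=0, LF[12]=C('a')+0=1+0=1
L[13]='e': occ=1, LF[13]=C('e')+1=3+1=4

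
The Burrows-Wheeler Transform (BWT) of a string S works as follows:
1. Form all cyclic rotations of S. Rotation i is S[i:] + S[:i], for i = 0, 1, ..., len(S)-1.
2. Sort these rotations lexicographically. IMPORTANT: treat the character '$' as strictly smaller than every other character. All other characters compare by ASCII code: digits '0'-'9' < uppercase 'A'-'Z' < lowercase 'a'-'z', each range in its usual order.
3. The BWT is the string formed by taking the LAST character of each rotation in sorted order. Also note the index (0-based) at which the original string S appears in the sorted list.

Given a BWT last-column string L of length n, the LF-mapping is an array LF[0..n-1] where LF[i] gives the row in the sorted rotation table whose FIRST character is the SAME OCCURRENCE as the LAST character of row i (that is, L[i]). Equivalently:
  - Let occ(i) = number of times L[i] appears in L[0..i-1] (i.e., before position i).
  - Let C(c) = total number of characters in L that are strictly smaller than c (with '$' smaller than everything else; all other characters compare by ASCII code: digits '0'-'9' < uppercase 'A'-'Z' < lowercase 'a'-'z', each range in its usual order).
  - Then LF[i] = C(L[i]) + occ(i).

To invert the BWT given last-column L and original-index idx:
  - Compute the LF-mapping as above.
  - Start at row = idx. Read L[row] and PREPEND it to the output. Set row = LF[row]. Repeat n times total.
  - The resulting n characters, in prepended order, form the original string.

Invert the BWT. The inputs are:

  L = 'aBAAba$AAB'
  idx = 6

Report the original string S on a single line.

LF mapping: 7 5 1 2 9 8 0 3 4 6
Walk LF starting at row 6, prepending L[row]:
  step 1: row=6, L[6]='$', prepend. Next row=LF[6]=0
  step 2: row=0, L[0]='a', prepend. Next row=LF[0]=7
  step 3: row=7, L[7]='A', prepend. Next row=LF[7]=3
  step 4: row=3, L[3]='A', prepend. Next row=LF[3]=2
  step 5: row=2, L[2]='A', prepend. Next row=LF[2]=1
  step 6: row=1, L[1]='B', prepend. Next row=LF[1]=5
  step 7: row=5, L[5]='a', prepend. Next row=LF[5]=8
  step 8: row=8, L[8]='A', prepend. Next row=LF[8]=4
  step 9: row=4, L[4]='b', prepend. Next row=LF[4]=9
  step 10: row=9, L[9]='B', prepend. Next row=LF[9]=6
Reversed output: BbAaBAAAa$

Answer: BbAaBAAAa$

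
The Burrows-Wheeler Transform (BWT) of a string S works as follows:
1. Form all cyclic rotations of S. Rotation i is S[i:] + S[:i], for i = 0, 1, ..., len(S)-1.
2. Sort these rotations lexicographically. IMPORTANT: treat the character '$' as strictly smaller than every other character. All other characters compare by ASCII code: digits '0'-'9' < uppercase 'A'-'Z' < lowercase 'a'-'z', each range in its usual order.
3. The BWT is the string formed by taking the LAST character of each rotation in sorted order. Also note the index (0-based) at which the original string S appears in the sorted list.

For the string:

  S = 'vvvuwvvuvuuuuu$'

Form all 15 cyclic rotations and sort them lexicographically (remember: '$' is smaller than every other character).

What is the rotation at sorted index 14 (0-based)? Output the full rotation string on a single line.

All 15 rotations (rotation i = S[i:]+S[:i]):
  rot[0] = vvvuwvvuvuuuuu$
  rot[1] = vvuwvvuvuuuuu$v
  rot[2] = vuwvvuvuuuuu$vv
  rot[3] = uwvvuvuuuuu$vvv
  rot[4] = wvvuvuuuuu$vvvu
  rot[5] = vvuvuuuuu$vvvuw
  rot[6] = vuvuuuuu$vvvuwv
  rot[7] = uvuuuuu$vvvuwvv
  rot[8] = vuuuuu$vvvuwvvu
  rot[9] = uuuuu$vvvuwvvuv
  rot[10] = uuuu$vvvuwvvuvu
  rot[11] = uuu$vvvuwvvuvuu
  rot[12] = uu$vvvuwvvuvuuu
  rot[13] = u$vvvuwvvuvuuuu
  rot[14] = $vvvuwvvuvuuuuu
Sorted (with $ < everything):
  sorted[0] = $vvvuwvvuvuuuuu
  sorted[1] = u$vvvuwvvuvuuuu
  sorted[2] = uu$vvvuwvvuvuuu
  sorted[3] = uuu$vvvuwvvuvuu
  sorted[4] = uuuu$vvvuwvvuvu
  sorted[5] = uuuuu$vvvuwvvuv
  sorted[6] = uvuuuuu$vvvuwvv
  sorted[7] = uwvvuvuuuuu$vvv
  sorted[8] = vuuuuu$vvvuwvvu
  sorted[9] = vuvuuuuu$vvvuwv
  sorted[10] = vuwvvuvuuuuu$vv
  sorted[11] = vvuvuuuuu$vvvuw
  sorted[12] = vvuwvvuvuuuuu$v
  sorted[13] = vvvuwvvuvuuuuu$
  sorted[14] = wvvuvuuuuu$vvvu
sorted[14] = wvvuvuuuuu$vvvu

Answer: wvvuvuuuuu$vvvu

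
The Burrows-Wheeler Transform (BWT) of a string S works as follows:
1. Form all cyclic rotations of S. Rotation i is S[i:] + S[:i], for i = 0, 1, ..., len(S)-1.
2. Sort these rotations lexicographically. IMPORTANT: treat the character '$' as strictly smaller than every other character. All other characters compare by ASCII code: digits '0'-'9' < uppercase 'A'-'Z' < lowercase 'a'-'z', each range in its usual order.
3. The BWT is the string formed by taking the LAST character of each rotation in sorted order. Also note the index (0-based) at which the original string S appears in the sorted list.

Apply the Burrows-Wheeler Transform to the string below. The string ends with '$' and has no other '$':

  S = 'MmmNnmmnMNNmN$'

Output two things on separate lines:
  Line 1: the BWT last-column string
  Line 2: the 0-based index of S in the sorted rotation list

Answer: Nn$mMNmNmMnmmN
2

Derivation:
All 14 rotations (rotation i = S[i:]+S[:i]):
  rot[0] = MmmNnmmnMNNmN$
  rot[1] = mmNnmmnMNNmN$M
  rot[2] = mNnmmnMNNmN$Mm
  rot[3] = NnmmnMNNmN$Mmm
  rot[4] = nmmnMNNmN$MmmN
  rot[5] = mmnMNNmN$MmmNn
  rot[6] = mnMNNmN$MmmNnm
  rot[7] = nMNNmN$MmmNnmm
  rot[8] = MNNmN$MmmNnmmn
  rot[9] = NNmN$MmmNnmmnM
  rot[10] = NmN$MmmNnmmnMN
  rot[11] = mN$MmmNnmmnMNN
  rot[12] = N$MmmNnmmnMNNm
  rot[13] = $MmmNnmmnMNNmN
Sorted (with $ < everything):
  sorted[0] = $MmmNnmmnMNNmN  (last char: 'N')
  sorted[1] = MNNmN$MmmNnmmn  (last char: 'n')
  sorted[2] = MmmNnmmnMNNmN$  (last char: '$')
  sorted[3] = N$MmmNnmmnMNNm  (last char: 'm')
  sorted[4] = NNmN$MmmNnmmnM  (last char: 'M')
  sorted[5] = NmN$MmmNnmmnMN  (last char: 'N')
  sorted[6] = NnmmnMNNmN$Mmm  (last char: 'm')
  sorted[7] = mN$MmmNnmmnMNN  (last char: 'N')
  sorted[8] = mNnmmnMNNmN$Mm  (last char: 'm')
  sorted[9] = mmNnmmnMNNmN$M  (last char: 'M')
  sorted[10] = mmnMNNmN$MmmNn  (last char: 'n')
  sorted[11] = mnMNNmN$MmmNnm  (last char: 'm')
  sorted[12] = nMNNmN$MmmNnmm  (last char: 'm')
  sorted[13] = nmmnMNNmN$MmmN  (last char: 'N')
Last column: Nn$mMNmNmMnmmN
Original string S is at sorted index 2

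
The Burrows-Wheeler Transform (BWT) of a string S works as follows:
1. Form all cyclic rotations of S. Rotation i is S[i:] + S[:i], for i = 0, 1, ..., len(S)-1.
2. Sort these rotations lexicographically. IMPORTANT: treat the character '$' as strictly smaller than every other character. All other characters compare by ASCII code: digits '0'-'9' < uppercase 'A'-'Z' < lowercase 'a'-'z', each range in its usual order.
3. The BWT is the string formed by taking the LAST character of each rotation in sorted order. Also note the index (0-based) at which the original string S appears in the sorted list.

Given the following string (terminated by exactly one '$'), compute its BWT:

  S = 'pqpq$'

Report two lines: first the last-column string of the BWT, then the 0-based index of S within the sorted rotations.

Answer: qq$pp
2

Derivation:
All 5 rotations (rotation i = S[i:]+S[:i]):
  rot[0] = pqpq$
  rot[1] = qpq$p
  rot[2] = pq$pq
  rot[3] = q$pqp
  rot[4] = $pqpq
Sorted (with $ < everything):
  sorted[0] = $pqpq  (last char: 'q')
  sorted[1] = pq$pq  (last char: 'q')
  sorted[2] = pqpq$  (last char: '$')
  sorted[3] = q$pqp  (last char: 'p')
  sorted[4] = qpq$p  (last char: 'p')
Last column: qq$pp
Original string S is at sorted index 2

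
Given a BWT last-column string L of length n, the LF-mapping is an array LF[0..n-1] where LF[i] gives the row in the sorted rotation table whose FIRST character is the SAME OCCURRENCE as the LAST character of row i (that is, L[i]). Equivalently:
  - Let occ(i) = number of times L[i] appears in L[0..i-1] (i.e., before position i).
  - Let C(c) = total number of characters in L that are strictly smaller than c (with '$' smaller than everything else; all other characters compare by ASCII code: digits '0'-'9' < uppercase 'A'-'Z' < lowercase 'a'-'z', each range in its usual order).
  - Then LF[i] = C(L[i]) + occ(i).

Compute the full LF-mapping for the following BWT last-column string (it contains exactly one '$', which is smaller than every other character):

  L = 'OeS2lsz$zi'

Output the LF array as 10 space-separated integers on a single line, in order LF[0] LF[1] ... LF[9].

Answer: 2 4 3 1 6 7 8 0 9 5

Derivation:
Char counts: '$':1, '2':1, 'O':1, 'S':1, 'e':1, 'i':1, 'l':1, 's':1, 'z':2
C (first-col start): C('$')=0, C('2')=1, C('O')=2, C('S')=3, C('e')=4, C('i')=5, C('l')=6, C('s')=7, C('z')=8
L[0]='O': occ=0, LF[0]=C('O')+0=2+0=2
L[1]='e': occ=0, LF[1]=C('e')+0=4+0=4
L[2]='S': occ=0, LF[2]=C('S')+0=3+0=3
L[3]='2': occ=0, LF[3]=C('2')+0=1+0=1
L[4]='l': occ=0, LF[4]=C('l')+0=6+0=6
L[5]='s': occ=0, LF[5]=C('s')+0=7+0=7
L[6]='z': occ=0, LF[6]=C('z')+0=8+0=8
L[7]='$': occ=0, LF[7]=C('$')+0=0+0=0
L[8]='z': occ=1, LF[8]=C('z')+1=8+1=9
L[9]='i': occ=0, LF[9]=C('i')+0=5+0=5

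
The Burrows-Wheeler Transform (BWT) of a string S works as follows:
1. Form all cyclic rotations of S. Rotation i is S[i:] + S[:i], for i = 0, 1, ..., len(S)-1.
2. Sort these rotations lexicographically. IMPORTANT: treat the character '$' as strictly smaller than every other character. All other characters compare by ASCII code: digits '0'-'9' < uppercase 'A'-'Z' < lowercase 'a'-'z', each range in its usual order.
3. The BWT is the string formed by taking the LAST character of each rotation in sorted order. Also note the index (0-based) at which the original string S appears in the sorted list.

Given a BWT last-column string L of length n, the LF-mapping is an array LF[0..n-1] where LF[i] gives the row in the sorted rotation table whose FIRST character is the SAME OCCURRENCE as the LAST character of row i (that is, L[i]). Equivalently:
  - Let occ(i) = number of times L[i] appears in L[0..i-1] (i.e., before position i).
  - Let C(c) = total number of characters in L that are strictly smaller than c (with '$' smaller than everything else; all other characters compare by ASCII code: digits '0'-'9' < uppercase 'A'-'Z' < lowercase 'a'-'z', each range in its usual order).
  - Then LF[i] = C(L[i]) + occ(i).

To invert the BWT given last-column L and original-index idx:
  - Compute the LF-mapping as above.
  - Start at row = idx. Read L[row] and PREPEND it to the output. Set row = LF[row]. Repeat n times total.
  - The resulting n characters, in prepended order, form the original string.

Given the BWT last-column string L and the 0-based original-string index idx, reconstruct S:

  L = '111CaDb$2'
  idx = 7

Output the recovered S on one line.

Answer: a2bDC111$

Derivation:
LF mapping: 1 2 3 5 7 6 8 0 4
Walk LF starting at row 7, prepending L[row]:
  step 1: row=7, L[7]='$', prepend. Next row=LF[7]=0
  step 2: row=0, L[0]='1', prepend. Next row=LF[0]=1
  step 3: row=1, L[1]='1', prepend. Next row=LF[1]=2
  step 4: row=2, L[2]='1', prepend. Next row=LF[2]=3
  step 5: row=3, L[3]='C', prepend. Next row=LF[3]=5
  step 6: row=5, L[5]='D', prepend. Next row=LF[5]=6
  step 7: row=6, L[6]='b', prepend. Next row=LF[6]=8
  step 8: row=8, L[8]='2', prepend. Next row=LF[8]=4
  step 9: row=4, L[4]='a', prepend. Next row=LF[4]=7
Reversed output: a2bDC111$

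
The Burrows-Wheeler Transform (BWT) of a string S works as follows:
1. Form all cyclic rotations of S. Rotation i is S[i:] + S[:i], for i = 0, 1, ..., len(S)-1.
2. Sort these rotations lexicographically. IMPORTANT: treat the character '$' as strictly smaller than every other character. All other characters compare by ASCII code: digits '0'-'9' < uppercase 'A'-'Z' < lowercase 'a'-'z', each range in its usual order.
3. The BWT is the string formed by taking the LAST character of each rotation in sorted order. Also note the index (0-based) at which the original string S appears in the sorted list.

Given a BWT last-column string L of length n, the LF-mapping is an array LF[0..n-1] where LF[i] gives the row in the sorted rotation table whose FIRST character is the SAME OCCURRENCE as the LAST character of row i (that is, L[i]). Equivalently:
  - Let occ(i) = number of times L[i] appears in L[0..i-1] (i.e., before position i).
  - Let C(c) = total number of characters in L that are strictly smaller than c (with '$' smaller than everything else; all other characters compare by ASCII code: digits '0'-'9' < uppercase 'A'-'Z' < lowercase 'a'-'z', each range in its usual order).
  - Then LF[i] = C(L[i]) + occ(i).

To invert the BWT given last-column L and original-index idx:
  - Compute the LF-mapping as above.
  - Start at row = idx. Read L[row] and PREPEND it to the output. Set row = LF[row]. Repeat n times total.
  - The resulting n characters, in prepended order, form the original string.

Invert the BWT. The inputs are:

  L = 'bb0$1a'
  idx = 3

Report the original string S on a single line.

LF mapping: 4 5 1 0 2 3
Walk LF starting at row 3, prepending L[row]:
  step 1: row=3, L[3]='$', prepend. Next row=LF[3]=0
  step 2: row=0, L[0]='b', prepend. Next row=LF[0]=4
  step 3: row=4, L[4]='1', prepend. Next row=LF[4]=2
  step 4: row=2, L[2]='0', prepend. Next row=LF[2]=1
  step 5: row=1, L[1]='b', prepend. Next row=LF[1]=5
  step 6: row=5, L[5]='a', prepend. Next row=LF[5]=3
Reversed output: ab01b$

Answer: ab01b$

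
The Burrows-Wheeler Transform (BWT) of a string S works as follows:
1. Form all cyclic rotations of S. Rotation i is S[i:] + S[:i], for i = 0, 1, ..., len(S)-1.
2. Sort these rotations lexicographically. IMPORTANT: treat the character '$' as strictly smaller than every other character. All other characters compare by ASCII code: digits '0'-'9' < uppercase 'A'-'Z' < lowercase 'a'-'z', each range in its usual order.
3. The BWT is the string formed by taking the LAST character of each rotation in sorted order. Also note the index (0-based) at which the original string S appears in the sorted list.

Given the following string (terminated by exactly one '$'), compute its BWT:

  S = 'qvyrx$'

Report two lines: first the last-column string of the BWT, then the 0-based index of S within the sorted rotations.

All 6 rotations (rotation i = S[i:]+S[:i]):
  rot[0] = qvyrx$
  rot[1] = vyrx$q
  rot[2] = yrx$qv
  rot[3] = rx$qvy
  rot[4] = x$qvyr
  rot[5] = $qvyrx
Sorted (with $ < everything):
  sorted[0] = $qvyrx  (last char: 'x')
  sorted[1] = qvyrx$  (last char: '$')
  sorted[2] = rx$qvy  (last char: 'y')
  sorted[3] = vyrx$q  (last char: 'q')
  sorted[4] = x$qvyr  (last char: 'r')
  sorted[5] = yrx$qv  (last char: 'v')
Last column: x$yqrv
Original string S is at sorted index 1

Answer: x$yqrv
1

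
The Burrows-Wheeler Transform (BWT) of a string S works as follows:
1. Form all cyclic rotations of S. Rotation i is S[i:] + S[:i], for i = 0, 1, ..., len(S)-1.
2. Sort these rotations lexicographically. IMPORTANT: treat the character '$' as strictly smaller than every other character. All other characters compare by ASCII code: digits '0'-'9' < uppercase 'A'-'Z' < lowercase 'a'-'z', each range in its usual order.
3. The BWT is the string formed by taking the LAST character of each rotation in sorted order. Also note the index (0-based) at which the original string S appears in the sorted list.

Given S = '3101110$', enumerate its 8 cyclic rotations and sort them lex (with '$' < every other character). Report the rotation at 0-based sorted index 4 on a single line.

Answer: 101110$3

Derivation:
All 8 rotations (rotation i = S[i:]+S[:i]):
  rot[0] = 3101110$
  rot[1] = 101110$3
  rot[2] = 01110$31
  rot[3] = 1110$310
  rot[4] = 110$3101
  rot[5] = 10$31011
  rot[6] = 0$310111
  rot[7] = $3101110
Sorted (with $ < everything):
  sorted[0] = $3101110
  sorted[1] = 0$310111
  sorted[2] = 01110$31
  sorted[3] = 10$31011
  sorted[4] = 101110$3
  sorted[5] = 110$3101
  sorted[6] = 1110$310
  sorted[7] = 3101110$
sorted[4] = 101110$3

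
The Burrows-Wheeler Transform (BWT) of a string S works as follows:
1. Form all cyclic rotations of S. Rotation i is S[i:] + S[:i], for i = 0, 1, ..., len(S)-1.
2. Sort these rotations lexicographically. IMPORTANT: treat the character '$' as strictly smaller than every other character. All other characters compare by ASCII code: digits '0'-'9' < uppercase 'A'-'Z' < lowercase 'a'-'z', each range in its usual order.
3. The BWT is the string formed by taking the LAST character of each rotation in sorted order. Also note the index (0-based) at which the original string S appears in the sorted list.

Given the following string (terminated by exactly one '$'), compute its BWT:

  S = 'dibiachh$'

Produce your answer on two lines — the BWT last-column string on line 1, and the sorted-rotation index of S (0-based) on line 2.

All 9 rotations (rotation i = S[i:]+S[:i]):
  rot[0] = dibiachh$
  rot[1] = ibiachh$d
  rot[2] = biachh$di
  rot[3] = iachh$dib
  rot[4] = achh$dibi
  rot[5] = chh$dibia
  rot[6] = hh$dibiac
  rot[7] = h$dibiach
  rot[8] = $dibiachh
Sorted (with $ < everything):
  sorted[0] = $dibiachh  (last char: 'h')
  sorted[1] = achh$dibi  (last char: 'i')
  sorted[2] = biachh$di  (last char: 'i')
  sorted[3] = chh$dibia  (last char: 'a')
  sorted[4] = dibiachh$  (last char: '$')
  sorted[5] = h$dibiach  (last char: 'h')
  sorted[6] = hh$dibiac  (last char: 'c')
  sorted[7] = iachh$dib  (last char: 'b')
  sorted[8] = ibiachh$d  (last char: 'd')
Last column: hiia$hcbd
Original string S is at sorted index 4

Answer: hiia$hcbd
4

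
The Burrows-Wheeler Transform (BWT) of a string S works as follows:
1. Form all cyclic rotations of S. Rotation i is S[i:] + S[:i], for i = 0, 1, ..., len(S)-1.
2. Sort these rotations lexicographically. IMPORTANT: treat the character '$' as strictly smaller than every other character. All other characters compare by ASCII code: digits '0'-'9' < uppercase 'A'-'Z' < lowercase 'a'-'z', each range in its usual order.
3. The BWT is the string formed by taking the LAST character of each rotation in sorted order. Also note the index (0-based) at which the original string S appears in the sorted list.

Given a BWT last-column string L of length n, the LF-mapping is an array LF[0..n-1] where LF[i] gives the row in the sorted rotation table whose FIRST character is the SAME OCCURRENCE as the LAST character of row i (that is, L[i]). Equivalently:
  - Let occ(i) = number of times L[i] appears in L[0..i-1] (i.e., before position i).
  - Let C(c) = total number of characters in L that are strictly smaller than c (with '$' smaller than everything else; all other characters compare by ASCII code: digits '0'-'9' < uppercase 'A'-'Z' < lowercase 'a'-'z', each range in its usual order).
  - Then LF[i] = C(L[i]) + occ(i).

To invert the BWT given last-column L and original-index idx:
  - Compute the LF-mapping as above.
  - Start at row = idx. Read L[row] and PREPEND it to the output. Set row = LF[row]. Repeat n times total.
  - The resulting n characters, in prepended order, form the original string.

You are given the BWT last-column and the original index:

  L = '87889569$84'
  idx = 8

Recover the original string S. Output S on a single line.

LF mapping: 5 4 6 7 9 2 3 10 0 8 1
Walk LF starting at row 8, prepending L[row]:
  step 1: row=8, L[8]='$', prepend. Next row=LF[8]=0
  step 2: row=0, L[0]='8', prepend. Next row=LF[0]=5
  step 3: row=5, L[5]='5', prepend. Next row=LF[5]=2
  step 4: row=2, L[2]='8', prepend. Next row=LF[2]=6
  step 5: row=6, L[6]='6', prepend. Next row=LF[6]=3
  step 6: row=3, L[3]='8', prepend. Next row=LF[3]=7
  step 7: row=7, L[7]='9', prepend. Next row=LF[7]=10
  step 8: row=10, L[10]='4', prepend. Next row=LF[10]=1
  step 9: row=1, L[1]='7', prepend. Next row=LF[1]=4
  step 10: row=4, L[4]='9', prepend. Next row=LF[4]=9
  step 11: row=9, L[9]='8', prepend. Next row=LF[9]=8
Reversed output: 8974986858$

Answer: 8974986858$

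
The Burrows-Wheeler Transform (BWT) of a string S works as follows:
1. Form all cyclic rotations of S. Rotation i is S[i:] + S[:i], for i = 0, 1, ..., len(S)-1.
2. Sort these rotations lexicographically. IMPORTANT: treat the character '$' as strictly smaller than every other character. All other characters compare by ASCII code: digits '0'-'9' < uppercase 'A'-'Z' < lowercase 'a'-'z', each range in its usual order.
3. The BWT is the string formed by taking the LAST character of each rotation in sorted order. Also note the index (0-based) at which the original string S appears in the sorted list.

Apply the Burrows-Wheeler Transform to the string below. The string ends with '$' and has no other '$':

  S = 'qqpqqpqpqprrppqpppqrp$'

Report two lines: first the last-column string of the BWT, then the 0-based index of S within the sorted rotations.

Answer: prqrppqqqpqpqpqpp$pqrp
17

Derivation:
All 22 rotations (rotation i = S[i:]+S[:i]):
  rot[0] = qqpqqpqpqprrppqpppqrp$
  rot[1] = qpqqpqpqprrppqpppqrp$q
  rot[2] = pqqpqpqprrppqpppqrp$qq
  rot[3] = qqpqpqprrppqpppqrp$qqp
  rot[4] = qpqpqprrppqpppqrp$qqpq
  rot[5] = pqpqprrppqpppqrp$qqpqq
  rot[6] = qpqprrppqpppqrp$qqpqqp
  rot[7] = pqprrppqpppqrp$qqpqqpq
  rot[8] = qprrppqpppqrp$qqpqqpqp
  rot[9] = prrppqpppqrp$qqpqqpqpq
  rot[10] = rrppqpppqrp$qqpqqpqpqp
  rot[11] = rppqpppqrp$qqpqqpqpqpr
  rot[12] = ppqpppqrp$qqpqqpqpqprr
  rot[13] = pqpppqrp$qqpqqpqpqprrp
  rot[14] = qpppqrp$qqpqqpqpqprrpp
  rot[15] = pppqrp$qqpqqpqpqprrppq
  rot[16] = ppqrp$qqpqqpqpqprrppqp
  rot[17] = pqrp$qqpqqpqpqprrppqpp
  rot[18] = qrp$qqpqqpqpqprrppqppp
  rot[19] = rp$qqpqqpqpqprrppqpppq
  rot[20] = p$qqpqqpqpqprrppqpppqr
  rot[21] = $qqpqqpqpqprrppqpppqrp
Sorted (with $ < everything):
  sorted[0] = $qqpqqpqpqprrppqpppqrp  (last char: 'p')
  sorted[1] = p$qqpqqpqpqprrppqpppqr  (last char: 'r')
  sorted[2] = pppqrp$qqpqqpqpqprrppq  (last char: 'q')
  sorted[3] = ppqpppqrp$qqpqqpqpqprr  (last char: 'r')
  sorted[4] = ppqrp$qqpqqpqpqprrppqp  (last char: 'p')
  sorted[5] = pqpppqrp$qqpqqpqpqprrp  (last char: 'p')
  sorted[6] = pqpqprrppqpppqrp$qqpqq  (last char: 'q')
  sorted[7] = pqprrppqpppqrp$qqpqqpq  (last char: 'q')
  sorted[8] = pqqpqpqprrppqpppqrp$qq  (last char: 'q')
  sorted[9] = pqrp$qqpqqpqpqprrppqpp  (last char: 'p')
  sorted[10] = prrppqpppqrp$qqpqqpqpq  (last char: 'q')
  sorted[11] = qpppqrp$qqpqqpqpqprrpp  (last char: 'p')
  sorted[12] = qpqpqprrppqpppqrp$qqpq  (last char: 'q')
  sorted[13] = qpqprrppqpppqrp$qqpqqp  (last char: 'p')
  sorted[14] = qpqqpqpqprrppqpppqrp$q  (last char: 'q')
  sorted[15] = qprrppqpppqrp$qqpqqpqp  (last char: 'p')
  sorted[16] = qqpqpqprrppqpppqrp$qqp  (last char: 'p')
  sorted[17] = qqpqqpqpqprrppqpppqrp$  (last char: '$')
  sorted[18] = qrp$qqpqqpqpqprrppqppp  (last char: 'p')
  sorted[19] = rp$qqpqqpqpqprrppqpppq  (last char: 'q')
  sorted[20] = rppqpppqrp$qqpqqpqpqpr  (last char: 'r')
  sorted[21] = rrppqpppqrp$qqpqqpqpqp  (last char: 'p')
Last column: prqrppqqqpqpqpqpp$pqrp
Original string S is at sorted index 17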